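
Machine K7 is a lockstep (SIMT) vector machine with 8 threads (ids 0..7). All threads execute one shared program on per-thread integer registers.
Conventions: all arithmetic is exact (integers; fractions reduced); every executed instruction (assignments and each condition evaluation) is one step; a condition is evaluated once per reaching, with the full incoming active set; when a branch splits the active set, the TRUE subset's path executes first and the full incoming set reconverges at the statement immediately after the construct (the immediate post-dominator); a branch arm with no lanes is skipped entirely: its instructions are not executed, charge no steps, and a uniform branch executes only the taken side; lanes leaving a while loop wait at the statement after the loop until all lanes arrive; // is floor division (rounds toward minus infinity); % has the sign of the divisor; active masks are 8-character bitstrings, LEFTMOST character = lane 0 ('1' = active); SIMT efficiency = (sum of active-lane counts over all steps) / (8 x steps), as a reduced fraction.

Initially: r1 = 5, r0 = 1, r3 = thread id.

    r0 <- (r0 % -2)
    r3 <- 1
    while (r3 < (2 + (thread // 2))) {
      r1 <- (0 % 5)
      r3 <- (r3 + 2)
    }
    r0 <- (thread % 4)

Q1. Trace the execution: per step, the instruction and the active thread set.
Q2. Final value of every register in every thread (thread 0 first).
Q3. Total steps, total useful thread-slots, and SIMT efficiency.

step 0: r0 <- (r0 % -2)              11111111
step 1: r3 <- 1                      11111111
step 2: eval (r3 < (2 + (thread // 2))) 11111111
step 3: r1 <- (0 % 5)                11111111
step 4: r3 <- (r3 + 2)               11111111
step 5: eval (r3 < (2 + (thread // 2))) 11111111
step 6: r1 <- (0 % 5)                00001111
step 7: r3 <- (r3 + 2)               00001111
step 8: eval (r3 < (2 + (thread // 2))) 00001111
step 9: r0 <- (thread % 4)           11111111

Answer: 10 steps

r1: 0,0,0,0,0,0,0,0
r0: 0,1,2,3,0,1,2,3
r3: 3,3,3,3,5,5,5,5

steps = 10; useful = 68; efficiency = 68/80 = 17/20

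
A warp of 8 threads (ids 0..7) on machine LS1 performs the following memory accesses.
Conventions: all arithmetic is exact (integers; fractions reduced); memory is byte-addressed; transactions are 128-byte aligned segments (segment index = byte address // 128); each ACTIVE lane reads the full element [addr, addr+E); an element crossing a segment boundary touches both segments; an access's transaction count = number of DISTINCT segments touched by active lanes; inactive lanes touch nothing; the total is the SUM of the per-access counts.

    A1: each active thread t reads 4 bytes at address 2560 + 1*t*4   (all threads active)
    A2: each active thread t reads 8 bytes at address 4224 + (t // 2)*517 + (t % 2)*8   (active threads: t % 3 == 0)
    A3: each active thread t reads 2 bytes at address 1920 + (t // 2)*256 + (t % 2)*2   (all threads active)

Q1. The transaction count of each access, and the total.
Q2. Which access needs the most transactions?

A1: 1 transaction
A2: 3 transactions
A3: 4 transactions

Answer: 1,3,4; total 8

Answer: A3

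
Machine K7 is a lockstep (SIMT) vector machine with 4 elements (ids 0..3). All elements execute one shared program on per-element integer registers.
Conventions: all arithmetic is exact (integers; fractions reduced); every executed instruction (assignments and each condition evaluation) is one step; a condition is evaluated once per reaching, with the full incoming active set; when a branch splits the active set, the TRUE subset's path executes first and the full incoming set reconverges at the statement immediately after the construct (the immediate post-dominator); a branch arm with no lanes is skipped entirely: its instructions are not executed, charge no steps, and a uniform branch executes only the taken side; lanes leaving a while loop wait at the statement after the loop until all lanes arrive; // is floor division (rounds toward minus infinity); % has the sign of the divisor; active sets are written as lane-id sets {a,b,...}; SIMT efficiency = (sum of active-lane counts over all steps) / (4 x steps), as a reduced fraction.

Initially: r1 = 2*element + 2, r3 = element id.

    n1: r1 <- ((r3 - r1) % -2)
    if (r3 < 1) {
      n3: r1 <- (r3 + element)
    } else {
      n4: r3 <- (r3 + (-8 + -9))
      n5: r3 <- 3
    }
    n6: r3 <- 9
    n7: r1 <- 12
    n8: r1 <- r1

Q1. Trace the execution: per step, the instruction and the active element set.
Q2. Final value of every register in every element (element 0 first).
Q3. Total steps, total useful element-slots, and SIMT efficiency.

step 0: r1 <- ((r3 - r1) % -2)       {0,1,2,3}
step 1: eval (r3 < 1)                {0,1,2,3}
step 2: r1 <- (r3 + element)         {0}
step 3: r3 <- (r3 + (-8 + -9))       {1,2,3}
step 4: r3 <- 3                      {1,2,3}
step 5: r3 <- 9                      {0,1,2,3}
step 6: r1 <- 12                     {0,1,2,3}
step 7: r1 <- r1                     {0,1,2,3}

Answer: 8 steps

r1: 12,12,12,12
r3: 9,9,9,9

steps = 8; useful = 27; efficiency = 27/32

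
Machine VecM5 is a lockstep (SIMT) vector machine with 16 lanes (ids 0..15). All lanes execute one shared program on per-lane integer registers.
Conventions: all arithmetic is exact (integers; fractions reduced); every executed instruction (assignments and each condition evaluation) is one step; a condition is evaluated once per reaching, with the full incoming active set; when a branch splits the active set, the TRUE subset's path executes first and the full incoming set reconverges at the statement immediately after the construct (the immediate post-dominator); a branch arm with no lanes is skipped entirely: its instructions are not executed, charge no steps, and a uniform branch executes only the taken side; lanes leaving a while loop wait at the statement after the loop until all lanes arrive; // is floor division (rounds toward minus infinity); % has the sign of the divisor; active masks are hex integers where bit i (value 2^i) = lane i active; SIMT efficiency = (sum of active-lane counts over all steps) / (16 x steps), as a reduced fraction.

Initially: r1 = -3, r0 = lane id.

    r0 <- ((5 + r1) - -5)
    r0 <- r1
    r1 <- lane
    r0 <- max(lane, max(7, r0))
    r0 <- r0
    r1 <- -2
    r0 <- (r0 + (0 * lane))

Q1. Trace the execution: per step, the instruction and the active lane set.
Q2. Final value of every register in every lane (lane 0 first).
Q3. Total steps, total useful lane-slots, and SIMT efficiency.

step 0: r0 <- ((5 + r1) - -5)        0xffff
step 1: r0 <- r1                     0xffff
step 2: r1 <- lane                   0xffff
step 3: r0 <- max(lane, max(7, r0))  0xffff
step 4: r0 <- r0                     0xffff
step 5: r1 <- -2                     0xffff
step 6: r0 <- (r0 + (0 * lane))      0xffff

Answer: 7 steps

r1: -2,-2,-2,-2,-2,-2,-2,-2,-2,-2,-2,-2,-2,-2,-2,-2
r0: 7,7,7,7,7,7,7,7,8,9,10,11,12,13,14,15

steps = 7; useful = 112; efficiency = 112/112 = 1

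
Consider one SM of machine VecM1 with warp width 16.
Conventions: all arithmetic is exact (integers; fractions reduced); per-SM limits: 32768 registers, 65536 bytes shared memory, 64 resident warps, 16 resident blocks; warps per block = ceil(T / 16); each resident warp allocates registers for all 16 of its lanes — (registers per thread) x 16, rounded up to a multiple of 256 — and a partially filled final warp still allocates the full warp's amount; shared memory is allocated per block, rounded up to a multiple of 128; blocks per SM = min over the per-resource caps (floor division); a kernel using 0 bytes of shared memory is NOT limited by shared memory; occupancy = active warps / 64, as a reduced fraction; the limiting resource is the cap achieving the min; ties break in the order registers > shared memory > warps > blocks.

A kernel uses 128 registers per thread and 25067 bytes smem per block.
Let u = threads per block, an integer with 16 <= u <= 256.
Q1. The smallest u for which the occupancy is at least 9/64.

Answer: u = 65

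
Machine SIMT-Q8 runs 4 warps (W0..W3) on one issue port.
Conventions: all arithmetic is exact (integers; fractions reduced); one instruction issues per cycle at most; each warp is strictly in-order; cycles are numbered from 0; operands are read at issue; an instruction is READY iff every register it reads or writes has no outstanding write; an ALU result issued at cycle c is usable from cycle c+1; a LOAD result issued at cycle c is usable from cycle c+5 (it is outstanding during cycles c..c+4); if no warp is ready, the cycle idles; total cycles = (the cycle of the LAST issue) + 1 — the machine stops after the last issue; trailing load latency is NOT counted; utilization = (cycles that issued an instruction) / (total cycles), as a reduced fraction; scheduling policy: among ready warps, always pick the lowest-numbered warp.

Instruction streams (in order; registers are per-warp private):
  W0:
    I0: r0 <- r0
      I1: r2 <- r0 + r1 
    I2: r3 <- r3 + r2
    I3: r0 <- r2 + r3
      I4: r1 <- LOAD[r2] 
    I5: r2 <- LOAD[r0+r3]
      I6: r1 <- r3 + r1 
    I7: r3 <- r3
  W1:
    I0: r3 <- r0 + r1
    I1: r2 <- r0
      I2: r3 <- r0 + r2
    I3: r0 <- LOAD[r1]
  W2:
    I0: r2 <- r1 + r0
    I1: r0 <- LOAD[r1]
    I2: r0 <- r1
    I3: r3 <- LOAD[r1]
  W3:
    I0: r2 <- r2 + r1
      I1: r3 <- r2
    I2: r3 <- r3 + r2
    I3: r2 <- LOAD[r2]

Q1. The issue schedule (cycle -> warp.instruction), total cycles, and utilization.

cycle 0: W0.I0
cycle 1: W0.I1
cycle 2: W0.I2
cycle 3: W0.I3
cycle 4: W0.I4
cycle 5: W0.I5
cycle 6: W1.I0
cycle 7: W1.I1
cycle 8: W1.I2
cycle 9: W0.I6
cycle 10: W0.I7
cycle 11: W1.I3
cycle 12: W2.I0
cycle 13: W2.I1
cycle 14: W3.I0
cycle 15: W3.I1
cycle 16: W3.I2
cycle 17: W3.I3
cycle 18: W2.I2
cycle 19: W2.I3

Answer: 20 cycles, utilization 1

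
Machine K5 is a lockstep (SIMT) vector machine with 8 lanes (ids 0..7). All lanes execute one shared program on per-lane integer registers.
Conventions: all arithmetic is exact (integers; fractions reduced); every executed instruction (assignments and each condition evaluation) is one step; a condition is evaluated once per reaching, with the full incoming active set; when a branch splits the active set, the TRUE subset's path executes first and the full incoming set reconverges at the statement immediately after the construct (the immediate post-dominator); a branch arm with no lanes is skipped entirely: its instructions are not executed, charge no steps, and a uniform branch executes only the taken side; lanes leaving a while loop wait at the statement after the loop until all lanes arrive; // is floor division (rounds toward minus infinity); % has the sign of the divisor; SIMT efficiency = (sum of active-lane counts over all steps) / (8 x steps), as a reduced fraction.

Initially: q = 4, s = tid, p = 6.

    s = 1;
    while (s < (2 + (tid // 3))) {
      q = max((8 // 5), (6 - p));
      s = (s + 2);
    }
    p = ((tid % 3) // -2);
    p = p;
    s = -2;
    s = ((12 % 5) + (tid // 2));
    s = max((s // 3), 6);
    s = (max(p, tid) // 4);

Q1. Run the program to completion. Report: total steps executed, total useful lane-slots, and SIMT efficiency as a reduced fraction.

Answer: 14 steps, 94 useful, 47/56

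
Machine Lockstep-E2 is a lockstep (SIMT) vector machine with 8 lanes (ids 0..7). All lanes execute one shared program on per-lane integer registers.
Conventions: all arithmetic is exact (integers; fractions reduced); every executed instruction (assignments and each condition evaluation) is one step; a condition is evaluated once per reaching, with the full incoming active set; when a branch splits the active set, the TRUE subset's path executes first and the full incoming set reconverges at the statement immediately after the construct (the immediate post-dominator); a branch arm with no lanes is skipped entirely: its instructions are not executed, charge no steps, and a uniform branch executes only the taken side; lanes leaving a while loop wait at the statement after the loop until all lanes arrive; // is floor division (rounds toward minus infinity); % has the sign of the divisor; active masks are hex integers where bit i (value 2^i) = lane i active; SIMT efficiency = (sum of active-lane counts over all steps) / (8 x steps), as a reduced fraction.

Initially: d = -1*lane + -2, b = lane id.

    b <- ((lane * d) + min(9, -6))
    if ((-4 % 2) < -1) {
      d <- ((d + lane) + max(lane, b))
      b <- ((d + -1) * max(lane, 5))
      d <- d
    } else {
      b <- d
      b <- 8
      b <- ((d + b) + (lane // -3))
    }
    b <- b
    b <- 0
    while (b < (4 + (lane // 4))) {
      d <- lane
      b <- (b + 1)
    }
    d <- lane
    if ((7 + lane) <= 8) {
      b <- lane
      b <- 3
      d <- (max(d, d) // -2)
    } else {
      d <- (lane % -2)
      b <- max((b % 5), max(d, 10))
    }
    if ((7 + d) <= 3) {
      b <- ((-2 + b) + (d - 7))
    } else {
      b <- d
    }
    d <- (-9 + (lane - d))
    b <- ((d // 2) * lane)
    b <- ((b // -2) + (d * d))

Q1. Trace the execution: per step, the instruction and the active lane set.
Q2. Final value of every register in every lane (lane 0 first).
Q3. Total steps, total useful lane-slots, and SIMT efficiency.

step 0: b <- ((lane * d) + min(9, -6)) 0xff
step 1: eval ((-4 % 2) < -1)         0xff
step 2: b <- d                       0xff
step 3: b <- 8                       0xff
step 4: b <- ((d + b) + (lane // -3)) 0xff
step 5: b <- b                       0xff
step 6: b <- 0                       0xff
step 7: eval (b < (4 + (lane // 4))) 0xff
step 8: d <- lane                    0xff
step 9: b <- (b + 1)                 0xff
step 10: eval (b < (4 + (lane // 4))) 0xff
step 11: d <- lane                    0xff
step 12: b <- (b + 1)                 0xff
step 13: eval (b < (4 + (lane // 4))) 0xff
step 14: d <- lane                    0xff
step 15: b <- (b + 1)                 0xff
step 16: eval (b < (4 + (lane // 4))) 0xff
step 17: d <- lane                    0xff
step 18: b <- (b + 1)                 0xff
step 19: eval (b < (4 + (lane // 4))) 0xff
step 20: d <- lane                    0xf0
step 21: b <- (b + 1)                 0xf0
step 22: eval (b < (4 + (lane // 4))) 0xf0
step 23: d <- lane                    0xff
step 24: eval ((7 + lane) <= 8)       0xff
step 25: b <- lane                    0x03
step 26: b <- 3                       0x03
step 27: d <- (max(d, d) // -2)       0x03
step 28: d <- (lane % -2)             0xfc
step 29: b <- max((b % 5), max(d, 10)) 0xfc
step 30: eval ((7 + d) <= 3)          0xff
step 31: b <- d                       0xff
step 32: d <- (-9 + (lane - d))       0xff
step 33: b <- ((d // 2) * lane)       0xff
step 34: b <- ((b // -2) + (d * d))   0xff

Answer: 35 steps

d: -9,-7,-7,-5,-5,-3,-3,-1
b: 81,51,53,29,31,14,15,4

steps = 35; useful = 246; efficiency = 246/280 = 123/140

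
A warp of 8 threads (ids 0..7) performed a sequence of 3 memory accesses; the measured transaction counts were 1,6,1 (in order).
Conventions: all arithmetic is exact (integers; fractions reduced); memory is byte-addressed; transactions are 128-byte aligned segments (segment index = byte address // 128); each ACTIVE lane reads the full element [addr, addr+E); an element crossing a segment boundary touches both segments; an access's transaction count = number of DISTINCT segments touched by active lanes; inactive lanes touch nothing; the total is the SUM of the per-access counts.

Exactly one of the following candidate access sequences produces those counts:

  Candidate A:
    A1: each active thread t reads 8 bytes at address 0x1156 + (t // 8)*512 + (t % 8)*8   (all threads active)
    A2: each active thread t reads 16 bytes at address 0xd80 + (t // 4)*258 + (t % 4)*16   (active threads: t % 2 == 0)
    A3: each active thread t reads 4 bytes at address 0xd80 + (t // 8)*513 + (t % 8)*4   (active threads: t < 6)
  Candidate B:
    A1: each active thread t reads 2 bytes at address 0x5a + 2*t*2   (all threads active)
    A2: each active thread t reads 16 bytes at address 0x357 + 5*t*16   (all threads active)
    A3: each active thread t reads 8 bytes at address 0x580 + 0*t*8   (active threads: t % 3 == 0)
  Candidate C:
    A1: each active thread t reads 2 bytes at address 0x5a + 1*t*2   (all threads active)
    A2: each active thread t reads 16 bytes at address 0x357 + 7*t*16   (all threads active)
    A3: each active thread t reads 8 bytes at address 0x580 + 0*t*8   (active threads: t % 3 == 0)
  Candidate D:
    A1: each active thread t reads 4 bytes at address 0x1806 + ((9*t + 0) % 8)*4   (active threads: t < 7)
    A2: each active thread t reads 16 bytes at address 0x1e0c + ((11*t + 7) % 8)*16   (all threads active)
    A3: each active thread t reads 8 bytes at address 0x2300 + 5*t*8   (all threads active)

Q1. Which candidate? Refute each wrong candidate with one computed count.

A: A1 gives 2 transactions, not 1
C: A2 gives 7 transactions, not 6
D: A2 gives 2 transactions, not 6
B: all counts match (1,6,1)

Answer: B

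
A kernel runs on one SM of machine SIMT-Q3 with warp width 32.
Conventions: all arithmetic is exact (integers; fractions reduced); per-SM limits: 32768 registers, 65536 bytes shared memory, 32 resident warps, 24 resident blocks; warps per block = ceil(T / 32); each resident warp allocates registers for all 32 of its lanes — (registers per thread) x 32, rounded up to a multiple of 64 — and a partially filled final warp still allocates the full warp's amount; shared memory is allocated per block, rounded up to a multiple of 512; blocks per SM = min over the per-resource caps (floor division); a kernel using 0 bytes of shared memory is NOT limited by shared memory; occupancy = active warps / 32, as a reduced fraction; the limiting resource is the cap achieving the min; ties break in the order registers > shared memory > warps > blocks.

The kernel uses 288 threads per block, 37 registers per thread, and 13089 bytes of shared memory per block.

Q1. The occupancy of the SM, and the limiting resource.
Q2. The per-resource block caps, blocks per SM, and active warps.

Answer: occupancy 9/16, limited by registers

registers: 2 blocks
shared memory: 4 blocks
warps: 3 blocks
blocks: 24 blocks

Answer: 2 blocks, 18 active warps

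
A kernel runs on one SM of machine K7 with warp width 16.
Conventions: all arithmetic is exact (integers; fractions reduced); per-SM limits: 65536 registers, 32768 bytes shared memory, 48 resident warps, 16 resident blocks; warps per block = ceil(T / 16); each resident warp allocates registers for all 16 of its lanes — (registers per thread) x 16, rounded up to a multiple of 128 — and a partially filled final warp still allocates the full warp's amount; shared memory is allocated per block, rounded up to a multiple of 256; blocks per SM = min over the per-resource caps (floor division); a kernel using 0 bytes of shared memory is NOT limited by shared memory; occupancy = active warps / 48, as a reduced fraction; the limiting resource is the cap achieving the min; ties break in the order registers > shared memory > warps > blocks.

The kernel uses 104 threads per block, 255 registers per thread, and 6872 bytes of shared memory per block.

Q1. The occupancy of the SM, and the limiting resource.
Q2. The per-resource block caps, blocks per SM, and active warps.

Answer: occupancy 7/24, limited by registers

registers: 2 blocks
shared memory: 4 blocks
warps: 6 blocks
blocks: 16 blocks

Answer: 2 blocks, 14 active warps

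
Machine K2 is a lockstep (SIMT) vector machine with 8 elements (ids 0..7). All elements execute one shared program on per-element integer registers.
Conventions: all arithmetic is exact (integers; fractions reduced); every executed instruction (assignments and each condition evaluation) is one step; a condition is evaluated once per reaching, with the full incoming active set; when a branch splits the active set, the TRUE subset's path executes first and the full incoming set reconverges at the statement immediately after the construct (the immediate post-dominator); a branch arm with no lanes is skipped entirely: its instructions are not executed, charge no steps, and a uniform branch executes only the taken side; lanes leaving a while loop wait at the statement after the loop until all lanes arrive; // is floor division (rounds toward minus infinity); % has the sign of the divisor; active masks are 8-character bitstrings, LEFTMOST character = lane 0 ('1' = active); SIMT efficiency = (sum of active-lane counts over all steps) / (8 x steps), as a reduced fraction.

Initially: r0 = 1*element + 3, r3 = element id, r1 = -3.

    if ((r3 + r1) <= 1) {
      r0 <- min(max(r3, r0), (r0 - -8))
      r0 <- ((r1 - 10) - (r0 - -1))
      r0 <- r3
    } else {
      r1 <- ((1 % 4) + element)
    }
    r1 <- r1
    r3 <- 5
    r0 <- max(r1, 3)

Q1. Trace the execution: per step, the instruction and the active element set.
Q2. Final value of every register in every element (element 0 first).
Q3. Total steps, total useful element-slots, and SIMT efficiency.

step 0: eval ((r3 + r1) <= 1)        11111111
step 1: r0 <- min(max(r3, r0), (r0 - -8)) 11111000
step 2: r0 <- ((r1 - 10) - (r0 - -1)) 11111000
step 3: r0 <- r3                     11111000
step 4: r1 <- ((1 % 4) + element)    00000111
step 5: r1 <- r1                     11111111
step 6: r3 <- 5                      11111111
step 7: r0 <- max(r1, 3)             11111111

Answer: 8 steps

r0: 3,3,3,3,3,6,7,8
r3: 5,5,5,5,5,5,5,5
r1: -3,-3,-3,-3,-3,6,7,8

steps = 8; useful = 50; efficiency = 50/64 = 25/32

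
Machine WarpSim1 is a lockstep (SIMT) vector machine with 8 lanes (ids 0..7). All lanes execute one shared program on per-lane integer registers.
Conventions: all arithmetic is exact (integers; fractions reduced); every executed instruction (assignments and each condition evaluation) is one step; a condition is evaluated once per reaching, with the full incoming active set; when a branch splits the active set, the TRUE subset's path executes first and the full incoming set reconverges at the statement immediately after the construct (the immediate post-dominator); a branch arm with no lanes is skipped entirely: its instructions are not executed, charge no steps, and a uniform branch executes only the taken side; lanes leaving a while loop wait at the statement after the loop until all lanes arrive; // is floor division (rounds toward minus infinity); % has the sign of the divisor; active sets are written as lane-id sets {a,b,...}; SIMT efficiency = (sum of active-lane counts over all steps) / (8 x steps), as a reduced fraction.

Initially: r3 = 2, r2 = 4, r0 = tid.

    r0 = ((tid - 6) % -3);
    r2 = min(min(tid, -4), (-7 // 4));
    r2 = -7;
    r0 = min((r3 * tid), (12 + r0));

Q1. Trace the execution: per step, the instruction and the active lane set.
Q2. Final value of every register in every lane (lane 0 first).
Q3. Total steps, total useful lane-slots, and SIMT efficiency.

step 0: r0 <- ((tid - 6) % -3)       {0,1,2,3,4,5,6,7}
step 1: r2 <- min(min(tid, -4), (-7 // 4)) {0,1,2,3,4,5,6,7}
step 2: r2 <- -7                     {0,1,2,3,4,5,6,7}
step 3: r0 <- min((r3 * tid), (12 + r0)) {0,1,2,3,4,5,6,7}

Answer: 4 steps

r3: 2,2,2,2,2,2,2,2
r2: -7,-7,-7,-7,-7,-7,-7,-7
r0: 0,2,4,6,8,10,12,10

steps = 4; useful = 32; efficiency = 32/32 = 1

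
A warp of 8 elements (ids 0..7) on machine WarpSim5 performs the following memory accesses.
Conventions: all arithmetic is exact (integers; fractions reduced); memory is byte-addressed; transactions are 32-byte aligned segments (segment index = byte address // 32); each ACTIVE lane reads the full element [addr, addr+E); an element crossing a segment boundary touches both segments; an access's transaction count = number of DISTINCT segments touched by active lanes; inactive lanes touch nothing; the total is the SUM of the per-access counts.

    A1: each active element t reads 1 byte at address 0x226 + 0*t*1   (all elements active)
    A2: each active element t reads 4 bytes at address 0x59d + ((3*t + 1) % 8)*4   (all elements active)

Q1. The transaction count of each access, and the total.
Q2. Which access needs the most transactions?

A1: 1 transaction
A2: 2 transactions

Answer: 1,2; total 3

Answer: A2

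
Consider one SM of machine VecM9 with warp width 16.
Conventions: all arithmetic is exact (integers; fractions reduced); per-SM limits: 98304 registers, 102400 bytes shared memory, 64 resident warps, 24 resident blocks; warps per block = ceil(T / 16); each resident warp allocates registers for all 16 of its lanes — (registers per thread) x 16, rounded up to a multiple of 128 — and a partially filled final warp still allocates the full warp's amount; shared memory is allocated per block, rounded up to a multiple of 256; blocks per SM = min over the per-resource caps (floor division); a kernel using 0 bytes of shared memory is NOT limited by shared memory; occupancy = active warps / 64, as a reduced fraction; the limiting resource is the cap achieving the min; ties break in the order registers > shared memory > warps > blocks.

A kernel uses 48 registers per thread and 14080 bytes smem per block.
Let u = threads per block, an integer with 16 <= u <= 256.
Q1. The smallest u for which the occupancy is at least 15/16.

Answer: u = 129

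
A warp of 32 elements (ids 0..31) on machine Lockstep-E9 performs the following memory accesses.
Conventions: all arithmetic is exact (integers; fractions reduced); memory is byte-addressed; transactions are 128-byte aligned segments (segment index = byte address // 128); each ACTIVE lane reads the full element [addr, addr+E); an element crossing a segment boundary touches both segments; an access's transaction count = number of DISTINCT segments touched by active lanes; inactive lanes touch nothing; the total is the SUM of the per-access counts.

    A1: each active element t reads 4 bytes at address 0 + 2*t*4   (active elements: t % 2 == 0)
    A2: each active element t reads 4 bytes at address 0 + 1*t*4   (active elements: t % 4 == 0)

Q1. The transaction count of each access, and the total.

A1: 2 transactions
A2: 1 transaction

Answer: 2,1; total 3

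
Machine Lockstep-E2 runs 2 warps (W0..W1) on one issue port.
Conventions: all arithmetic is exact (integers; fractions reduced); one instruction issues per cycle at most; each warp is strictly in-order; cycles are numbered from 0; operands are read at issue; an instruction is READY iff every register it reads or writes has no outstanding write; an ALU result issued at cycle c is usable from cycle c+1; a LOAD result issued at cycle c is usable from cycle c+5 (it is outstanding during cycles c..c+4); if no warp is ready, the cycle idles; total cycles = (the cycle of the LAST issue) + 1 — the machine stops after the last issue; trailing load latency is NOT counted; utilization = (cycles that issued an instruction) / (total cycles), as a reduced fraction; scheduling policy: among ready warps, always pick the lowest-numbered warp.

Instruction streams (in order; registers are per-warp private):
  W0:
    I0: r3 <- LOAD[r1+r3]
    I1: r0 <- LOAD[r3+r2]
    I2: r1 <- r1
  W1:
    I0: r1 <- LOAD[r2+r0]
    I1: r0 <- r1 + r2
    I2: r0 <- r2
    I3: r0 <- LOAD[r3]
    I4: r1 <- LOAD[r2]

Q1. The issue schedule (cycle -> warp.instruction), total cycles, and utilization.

cycle 0: W0.I0
cycle 1: W1.I0
cycle 2: idle
cycle 3: idle
cycle 4: idle
cycle 5: W0.I1
cycle 6: W0.I2
cycle 7: W1.I1
cycle 8: W1.I2
cycle 9: W1.I3
cycle 10: W1.I4

Answer: 11 cycles, utilization 8/11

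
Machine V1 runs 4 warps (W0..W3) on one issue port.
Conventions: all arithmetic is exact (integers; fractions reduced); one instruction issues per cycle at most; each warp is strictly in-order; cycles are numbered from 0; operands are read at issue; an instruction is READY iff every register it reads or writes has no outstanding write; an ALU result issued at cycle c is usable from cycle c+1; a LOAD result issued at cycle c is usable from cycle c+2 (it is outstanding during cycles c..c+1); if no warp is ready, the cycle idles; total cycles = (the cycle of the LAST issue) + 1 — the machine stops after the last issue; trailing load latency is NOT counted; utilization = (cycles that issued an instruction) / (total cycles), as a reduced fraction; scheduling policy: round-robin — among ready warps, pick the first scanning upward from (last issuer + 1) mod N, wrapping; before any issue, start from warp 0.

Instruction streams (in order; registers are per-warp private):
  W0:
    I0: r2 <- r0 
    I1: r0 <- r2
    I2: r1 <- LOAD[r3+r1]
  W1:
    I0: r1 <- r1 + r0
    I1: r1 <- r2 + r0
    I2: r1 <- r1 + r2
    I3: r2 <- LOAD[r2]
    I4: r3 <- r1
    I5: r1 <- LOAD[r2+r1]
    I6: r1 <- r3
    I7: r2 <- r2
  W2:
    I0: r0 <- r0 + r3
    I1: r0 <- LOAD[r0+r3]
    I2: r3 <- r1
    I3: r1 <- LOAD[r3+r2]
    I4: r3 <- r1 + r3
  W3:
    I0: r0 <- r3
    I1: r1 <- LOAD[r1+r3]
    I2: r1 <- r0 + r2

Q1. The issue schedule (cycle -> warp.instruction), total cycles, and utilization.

cycle 0: W0.I0
cycle 1: W1.I0
cycle 2: W2.I0
cycle 3: W3.I0
cycle 4: W0.I1
cycle 5: W1.I1
cycle 6: W2.I1
cycle 7: W3.I1
cycle 8: W0.I2
cycle 9: W1.I2
cycle 10: W2.I2
cycle 11: W3.I2
cycle 12: W1.I3
cycle 13: W2.I3
cycle 14: W1.I4
cycle 15: W2.I4
cycle 16: W1.I5
cycle 17: idle
cycle 18: W1.I6
cycle 19: W1.I7

Answer: 20 cycles, utilization 19/20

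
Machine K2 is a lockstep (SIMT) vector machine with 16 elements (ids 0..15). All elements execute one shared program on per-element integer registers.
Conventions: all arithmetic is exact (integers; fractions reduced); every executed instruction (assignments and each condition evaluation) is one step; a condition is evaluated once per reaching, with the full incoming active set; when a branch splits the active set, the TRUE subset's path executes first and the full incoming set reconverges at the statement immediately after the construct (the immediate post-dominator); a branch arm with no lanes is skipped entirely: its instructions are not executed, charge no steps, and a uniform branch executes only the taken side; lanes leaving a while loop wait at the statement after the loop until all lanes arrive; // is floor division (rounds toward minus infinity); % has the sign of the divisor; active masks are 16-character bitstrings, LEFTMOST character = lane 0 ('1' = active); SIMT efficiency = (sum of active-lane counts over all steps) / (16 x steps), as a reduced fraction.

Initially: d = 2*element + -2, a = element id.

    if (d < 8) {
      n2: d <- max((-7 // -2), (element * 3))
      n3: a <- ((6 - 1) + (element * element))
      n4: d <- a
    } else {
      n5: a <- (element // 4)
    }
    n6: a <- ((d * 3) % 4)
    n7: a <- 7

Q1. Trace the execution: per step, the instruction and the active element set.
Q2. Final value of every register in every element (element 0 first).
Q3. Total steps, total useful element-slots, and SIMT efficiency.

step 0: eval (d < 8)                 1111111111111111
step 1: d <- max((-7 // -2), (element * 3)) 1111100000000000
step 2: a <- ((6 - 1) + (element * element)) 1111100000000000
step 3: d <- a                       1111100000000000
step 4: a <- (element // 4)          0000011111111111
step 5: a <- ((d * 3) % 4)           1111111111111111
step 6: a <- 7                       1111111111111111

Answer: 7 steps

d: 5,6,9,14,21,8,10,12,14,16,18,20,22,24,26,28
a: 7,7,7,7,7,7,7,7,7,7,7,7,7,7,7,7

steps = 7; useful = 74; efficiency = 74/112 = 37/56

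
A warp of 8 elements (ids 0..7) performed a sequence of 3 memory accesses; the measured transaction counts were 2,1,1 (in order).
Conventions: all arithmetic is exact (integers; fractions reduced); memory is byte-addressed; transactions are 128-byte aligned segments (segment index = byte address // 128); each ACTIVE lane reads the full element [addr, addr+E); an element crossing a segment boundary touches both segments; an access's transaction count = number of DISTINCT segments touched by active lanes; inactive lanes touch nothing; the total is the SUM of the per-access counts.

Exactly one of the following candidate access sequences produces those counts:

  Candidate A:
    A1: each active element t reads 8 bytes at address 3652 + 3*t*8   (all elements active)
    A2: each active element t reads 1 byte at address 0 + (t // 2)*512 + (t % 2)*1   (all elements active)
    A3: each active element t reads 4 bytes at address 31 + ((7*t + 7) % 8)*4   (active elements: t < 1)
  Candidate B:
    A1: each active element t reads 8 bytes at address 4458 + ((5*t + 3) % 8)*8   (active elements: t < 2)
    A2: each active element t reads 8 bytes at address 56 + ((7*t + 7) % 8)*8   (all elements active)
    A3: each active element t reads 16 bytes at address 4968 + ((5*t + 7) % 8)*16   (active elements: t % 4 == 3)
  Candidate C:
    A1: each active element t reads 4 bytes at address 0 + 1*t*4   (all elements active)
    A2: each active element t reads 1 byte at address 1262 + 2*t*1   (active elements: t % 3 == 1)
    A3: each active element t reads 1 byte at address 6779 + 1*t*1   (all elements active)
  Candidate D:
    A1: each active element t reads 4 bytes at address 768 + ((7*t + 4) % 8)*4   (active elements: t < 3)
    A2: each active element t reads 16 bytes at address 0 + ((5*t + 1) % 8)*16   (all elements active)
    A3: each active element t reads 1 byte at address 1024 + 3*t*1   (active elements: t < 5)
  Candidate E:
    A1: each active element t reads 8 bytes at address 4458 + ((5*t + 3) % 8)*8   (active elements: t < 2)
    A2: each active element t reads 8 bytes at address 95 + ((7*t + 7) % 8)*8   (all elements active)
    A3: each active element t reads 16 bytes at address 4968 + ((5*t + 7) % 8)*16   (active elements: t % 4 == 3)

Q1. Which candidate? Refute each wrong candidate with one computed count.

A: A2 gives 4 transactions, not 1
C: A1 gives 1 transaction, not 2
D: A1 gives 1 transaction, not 2
E: A2 gives 2 transactions, not 1
B: all counts match (2,1,1)

Answer: B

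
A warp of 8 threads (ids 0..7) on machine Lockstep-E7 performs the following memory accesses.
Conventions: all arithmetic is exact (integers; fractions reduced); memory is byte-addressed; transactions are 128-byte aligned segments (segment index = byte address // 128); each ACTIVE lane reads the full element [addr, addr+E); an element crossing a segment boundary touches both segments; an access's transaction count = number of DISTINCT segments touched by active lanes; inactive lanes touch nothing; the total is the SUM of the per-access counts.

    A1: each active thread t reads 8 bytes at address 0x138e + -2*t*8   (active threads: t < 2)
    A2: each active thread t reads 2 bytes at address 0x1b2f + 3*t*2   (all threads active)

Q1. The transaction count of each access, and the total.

A1: 2 transactions
A2: 1 transaction

Answer: 2,1; total 3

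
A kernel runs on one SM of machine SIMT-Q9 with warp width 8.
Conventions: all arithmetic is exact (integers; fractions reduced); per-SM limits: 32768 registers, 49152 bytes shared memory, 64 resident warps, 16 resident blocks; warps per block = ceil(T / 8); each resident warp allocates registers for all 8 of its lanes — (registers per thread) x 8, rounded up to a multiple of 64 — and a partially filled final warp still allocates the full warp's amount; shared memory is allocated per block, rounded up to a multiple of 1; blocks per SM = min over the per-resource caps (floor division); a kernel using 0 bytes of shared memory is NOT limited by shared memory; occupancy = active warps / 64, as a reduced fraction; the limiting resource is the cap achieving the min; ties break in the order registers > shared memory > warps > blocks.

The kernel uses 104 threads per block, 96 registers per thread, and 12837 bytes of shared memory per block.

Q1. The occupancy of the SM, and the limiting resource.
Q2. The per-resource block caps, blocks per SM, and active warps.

Answer: occupancy 39/64, limited by registers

registers: 3 blocks
shared memory: 3 blocks
warps: 4 blocks
blocks: 16 blocks

Answer: 3 blocks, 39 active warps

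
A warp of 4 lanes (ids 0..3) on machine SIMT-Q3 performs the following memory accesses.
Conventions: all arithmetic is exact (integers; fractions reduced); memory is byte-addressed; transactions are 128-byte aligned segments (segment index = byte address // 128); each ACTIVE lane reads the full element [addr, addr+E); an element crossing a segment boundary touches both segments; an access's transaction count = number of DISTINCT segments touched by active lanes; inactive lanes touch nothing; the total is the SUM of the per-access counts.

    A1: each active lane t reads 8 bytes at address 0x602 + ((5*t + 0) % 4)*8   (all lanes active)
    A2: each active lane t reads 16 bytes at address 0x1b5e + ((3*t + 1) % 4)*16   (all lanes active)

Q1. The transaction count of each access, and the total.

A1: 1 transaction
A2: 2 transactions

Answer: 1,2; total 3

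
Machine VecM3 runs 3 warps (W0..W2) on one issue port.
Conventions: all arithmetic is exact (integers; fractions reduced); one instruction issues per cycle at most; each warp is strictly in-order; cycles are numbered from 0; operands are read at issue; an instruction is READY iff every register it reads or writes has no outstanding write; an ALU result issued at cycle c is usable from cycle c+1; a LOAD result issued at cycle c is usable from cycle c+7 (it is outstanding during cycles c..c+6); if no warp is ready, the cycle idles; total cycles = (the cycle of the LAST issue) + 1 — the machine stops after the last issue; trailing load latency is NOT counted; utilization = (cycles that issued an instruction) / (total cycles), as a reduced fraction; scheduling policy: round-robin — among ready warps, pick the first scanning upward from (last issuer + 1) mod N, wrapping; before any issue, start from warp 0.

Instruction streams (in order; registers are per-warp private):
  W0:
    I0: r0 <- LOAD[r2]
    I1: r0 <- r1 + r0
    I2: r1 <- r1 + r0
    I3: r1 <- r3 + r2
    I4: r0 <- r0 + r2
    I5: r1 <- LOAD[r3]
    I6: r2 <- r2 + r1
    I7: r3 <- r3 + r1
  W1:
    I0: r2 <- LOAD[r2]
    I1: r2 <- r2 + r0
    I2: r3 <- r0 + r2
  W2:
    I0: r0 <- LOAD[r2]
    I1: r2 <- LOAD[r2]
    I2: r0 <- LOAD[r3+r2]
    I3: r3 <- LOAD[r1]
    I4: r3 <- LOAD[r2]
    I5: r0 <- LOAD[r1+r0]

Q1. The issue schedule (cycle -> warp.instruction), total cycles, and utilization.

cycle 0: W0.I0
cycle 1: W1.I0
cycle 2: W2.I0
cycle 3: W2.I1
cycle 4: idle
cycle 5: idle
cycle 6: idle
cycle 7: W0.I1
cycle 8: W1.I1
cycle 9: W0.I2
cycle 10: W1.I2
cycle 11: W2.I2
cycle 12: W0.I3
cycle 13: W2.I3
cycle 14: W0.I4
cycle 15: W0.I5
cycle 16: idle
cycle 17: idle
cycle 18: idle
cycle 19: idle
cycle 20: W2.I4
cycle 21: W2.I5
cycle 22: W0.I6
cycle 23: W0.I7

Answer: 24 cycles, utilization 17/24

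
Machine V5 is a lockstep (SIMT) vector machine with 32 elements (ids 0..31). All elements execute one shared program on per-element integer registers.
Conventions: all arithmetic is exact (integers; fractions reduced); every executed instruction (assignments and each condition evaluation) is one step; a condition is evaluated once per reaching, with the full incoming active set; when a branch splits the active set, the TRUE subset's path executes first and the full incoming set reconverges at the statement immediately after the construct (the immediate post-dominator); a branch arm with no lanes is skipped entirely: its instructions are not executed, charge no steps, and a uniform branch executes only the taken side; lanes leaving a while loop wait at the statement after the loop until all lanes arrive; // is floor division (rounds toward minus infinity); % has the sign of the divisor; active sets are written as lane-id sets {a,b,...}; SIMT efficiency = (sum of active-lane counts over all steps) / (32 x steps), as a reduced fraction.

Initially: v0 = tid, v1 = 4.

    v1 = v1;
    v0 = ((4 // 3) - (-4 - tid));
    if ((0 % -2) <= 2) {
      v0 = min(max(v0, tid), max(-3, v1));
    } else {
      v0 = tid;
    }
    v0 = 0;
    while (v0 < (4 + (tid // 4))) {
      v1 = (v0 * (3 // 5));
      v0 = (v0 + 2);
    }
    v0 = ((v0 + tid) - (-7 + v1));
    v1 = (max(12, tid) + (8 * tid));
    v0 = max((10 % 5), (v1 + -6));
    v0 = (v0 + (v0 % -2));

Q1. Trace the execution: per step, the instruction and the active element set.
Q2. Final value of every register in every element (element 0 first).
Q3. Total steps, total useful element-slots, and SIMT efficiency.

step 0: v1 <- v1                     {0,1,2,3,4,5,6,7,8,9,10,11,12,13,14,15,16,17,18,19,20,21,22,23,24,25,26,27,28,29,30,31}
step 1: v0 <- ((4 // 3) - (-4 - tid)) {0,1,2,3,4,5,6,7,8,9,10,11,12,13,14,15,16,17,18,19,20,21,22,23,24,25,26,27,28,29,30,31}
step 2: eval ((0 % -2) <= 2)         {0,1,2,3,4,5,6,7,8,9,10,11,12,13,14,15,16,17,18,19,20,21,22,23,24,25,26,27,28,29,30,31}
step 3: v0 <- min(max(v0, tid), max(-3, v1)) {0,1,2,3,4,5,6,7,8,9,10,11,12,13,14,15,16,17,18,19,20,21,22,23,24,25,26,27,28,29,30,31}
step 4: v0 <- 0                      {0,1,2,3,4,5,6,7,8,9,10,11,12,13,14,15,16,17,18,19,20,21,22,23,24,25,26,27,28,29,30,31}
step 5: eval (v0 < (4 + (tid // 4))) {0,1,2,3,4,5,6,7,8,9,10,11,12,13,14,15,16,17,18,19,20,21,22,23,24,25,26,27,28,29,30,31}
step 6: v1 <- (v0 * (3 // 5))        {0,1,2,3,4,5,6,7,8,9,10,11,12,13,14,15,16,17,18,19,20,21,22,23,24,25,26,27,28,29,30,31}
step 7: v0 <- (v0 + 2)               {0,1,2,3,4,5,6,7,8,9,10,11,12,13,14,15,16,17,18,19,20,21,22,23,24,25,26,27,28,29,30,31}
step 8: eval (v0 < (4 + (tid // 4))) {0,1,2,3,4,5,6,7,8,9,10,11,12,13,14,15,16,17,18,19,20,21,22,23,24,25,26,27,28,29,30,31}
step 9: v1 <- (v0 * (3 // 5))        {0,1,2,3,4,5,6,7,8,9,10,11,12,13,14,15,16,17,18,19,20,21,22,23,24,25,26,27,28,29,30,31}
step 10: v0 <- (v0 + 2)               {0,1,2,3,4,5,6,7,8,9,10,11,12,13,14,15,16,17,18,19,20,21,22,23,24,25,26,27,28,29,30,31}
step 11: eval (v0 < (4 + (tid // 4))) {0,1,2,3,4,5,6,7,8,9,10,11,12,13,14,15,16,17,18,19,20,21,22,23,24,25,26,27,28,29,30,31}
step 12: v1 <- (v0 * (3 // 5))        {4,5,6,7,8,9,10,11,12,13,14,15,16,17,18,19,20,21,22,23,24,25,26,27,28,29,30,31}
step 13: v0 <- (v0 + 2)               {4,5,6,7,8,9,10,11,12,13,14,15,16,17,18,19,20,21,22,23,24,25,26,27,28,29,30,31}
step 14: eval (v0 < (4 + (tid // 4))) {4,5,6,7,8,9,10,11,12,13,14,15,16,17,18,19,20,21,22,23,24,25,26,27,28,29,30,31}
step 15: v1 <- (v0 * (3 // 5))        {12,13,14,15,16,17,18,19,20,21,22,23,24,25,26,27,28,29,30,31}
step 16: v0 <- (v0 + 2)               {12,13,14,15,16,17,18,19,20,21,22,23,24,25,26,27,28,29,30,31}
step 17: eval (v0 < (4 + (tid // 4))) {12,13,14,15,16,17,18,19,20,21,22,23,24,25,26,27,28,29,30,31}
step 18: v1 <- (v0 * (3 // 5))        {20,21,22,23,24,25,26,27,28,29,30,31}
step 19: v0 <- (v0 + 2)               {20,21,22,23,24,25,26,27,28,29,30,31}
step 20: eval (v0 < (4 + (tid // 4))) {20,21,22,23,24,25,26,27,28,29,30,31}
step 21: v1 <- (v0 * (3 // 5))        {28,29,30,31}
step 22: v0 <- (v0 + 2)               {28,29,30,31}
step 23: eval (v0 < (4 + (tid // 4))) {28,29,30,31}
step 24: v0 <- ((v0 + tid) - (-7 + v1)) {0,1,2,3,4,5,6,7,8,9,10,11,12,13,14,15,16,17,18,19,20,21,22,23,24,25,26,27,28,29,30,31}
step 25: v1 <- (max(12, tid) + (8 * tid)) {0,1,2,3,4,5,6,7,8,9,10,11,12,13,14,15,16,17,18,19,20,21,22,23,24,25,26,27,28,29,30,31}
step 26: v0 <- max((10 % 5), (v1 + -6)) {0,1,2,3,4,5,6,7,8,9,10,11,12,13,14,15,16,17,18,19,20,21,22,23,24,25,26,27,28,29,30,31}
step 27: v0 <- (v0 + (v0 % -2))       {0,1,2,3,4,5,6,7,8,9,10,11,12,13,14,15,16,17,18,19,20,21,22,23,24,25,26,27,28,29,30,31}

Answer: 28 steps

v0: 6,14,22,30,38,46,54,62,70,78,86,94,102,110,120,128,138,146,156,164,174,182,192,200,210,218,228,236,246,254,264,272
v1: 12,20,28,36,44,52,60,68,76,84,92,100,108,117,126,135,144,153,162,171,180,189,198,207,216,225,234,243,252,261,270,279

steps = 28; useful = 704; efficiency = 704/896 = 11/14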